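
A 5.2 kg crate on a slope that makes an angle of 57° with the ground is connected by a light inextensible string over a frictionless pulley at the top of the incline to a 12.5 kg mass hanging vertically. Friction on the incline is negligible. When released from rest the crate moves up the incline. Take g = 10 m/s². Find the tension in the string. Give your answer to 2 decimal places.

For the crate on the incline: the weight component along the slope is m₁g sin 57° = 5.2 × 10 × 0.8387 = 43.612 N and the normal force is N = m₁g cos 57° = 28.321 N.
Newton's second law for the crate (up-slope positive): T − 43.612 = 5.2 a. For the hanging mass (downward positive): 12.5 × 10 − T = 12.5 a.
Adding the two equations eliminates T: 81.388 = 17.7 a, so a = 4.5982 m/s².
Then from the hanging mass's equation, T = 12.5 × (10 − 4.5982) = 67.522 N.

67.52 N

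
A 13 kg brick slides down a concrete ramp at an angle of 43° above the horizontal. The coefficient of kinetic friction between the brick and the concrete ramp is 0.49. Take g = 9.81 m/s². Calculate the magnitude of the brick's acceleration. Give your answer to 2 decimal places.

Resolving the weight along the incline: the component pulling the brick down the slope is mg sin 43° = 13 × 9.81 × 0.6820 = 86.975 N, and the normal force is N = mg cos 43° = 13 × 9.81 × 0.7314 = 93.275 N.
Kinetic friction acts up the slope with magnitude f = μN = 0.49 × 93.275 = 45.705 N.
Net force along the incline is 86.975 − 45.705 = 41.270 N, so a = 41.270 / 13 = 3.1746 m/s².

3.17 m/s²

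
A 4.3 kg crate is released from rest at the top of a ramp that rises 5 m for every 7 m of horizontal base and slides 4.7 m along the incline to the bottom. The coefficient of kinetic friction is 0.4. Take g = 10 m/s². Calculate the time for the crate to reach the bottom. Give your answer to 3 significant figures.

1.92 s

The weight component along the incline is mg sin 35.54° = 24.993 N and the normal force is N = mg cos 35.54° = 34.991 N.
Friction up the slope is f = μN = 0.4 × 34.991 = 13.996 N, so the net downslope force is 24.993 − 13.996 = 10.997 N and a = 10.997 / 4.3 = 2.5574 m/s².
Starting from rest, L = ½at², so t = √(2L/a) = √(2 × 4.7 / 2.5574) = 1.9172 s.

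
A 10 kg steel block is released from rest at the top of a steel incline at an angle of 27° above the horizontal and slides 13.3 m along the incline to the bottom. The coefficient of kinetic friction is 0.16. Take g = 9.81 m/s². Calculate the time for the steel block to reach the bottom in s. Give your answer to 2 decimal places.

The weight component along the incline is mg sin 27° = 44.536 N and the normal force is N = mg cos 27° = 87.408 N.
Friction up the slope is f = μN = 0.16 × 87.408 = 13.985 N, so the net downslope force is 44.536 − 13.985 = 30.551 N and a = 30.551 / 10 = 3.0551 m/s².
Starting from rest, L = ½at², so t = √(2L/a) = √(2 × 13.3 / 3.0551) = 2.9507 s.

2.95 s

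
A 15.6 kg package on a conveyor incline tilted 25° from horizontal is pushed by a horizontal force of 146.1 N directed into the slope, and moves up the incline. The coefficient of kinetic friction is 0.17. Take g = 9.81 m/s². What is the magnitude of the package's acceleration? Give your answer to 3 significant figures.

2.16 m/s²

The horizontal push has components F cos 25° = 146.1 × 0.9063 = 132.410 N up the incline and F sin 25° = 146.1 × 0.4226 = 61.742 N pressing into the surface.
The normal force is therefore N = mg cos 25° + F sin 25° = 138.697 + 61.742 = 200.439 N, and kinetic friction down the slope is μN = 0.17 × 200.439 = 34.075 N.
Along the incline: F cos 25° − mg sin 25° − μN = ma, so 132.410 − 64.673 − 34.075 = 15.6 a, giving a = 2.1578 m/s².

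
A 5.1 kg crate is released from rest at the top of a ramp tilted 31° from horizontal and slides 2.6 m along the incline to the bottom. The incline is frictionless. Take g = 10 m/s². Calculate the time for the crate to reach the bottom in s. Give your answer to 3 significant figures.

The weight component along the incline is mg sin 31° = 26.267 N and the normal force is N = mg cos 31° = 43.716 N.
With no friction, a = g sin 31° = 5.1504 m/s².
Starting from rest, L = ½at², so t = √(2L/a) = √(2 × 2.6 / 5.1504) = 1.0048 s.

1.00 s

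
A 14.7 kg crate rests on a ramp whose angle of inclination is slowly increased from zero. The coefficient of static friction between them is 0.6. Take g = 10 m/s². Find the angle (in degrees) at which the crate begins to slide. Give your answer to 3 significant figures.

31.0°

At the threshold of sliding, static friction is at its maximum μ_s N and exactly balances the weight component along the incline: mg sin θ = μ_s mg cos θ.
Hence tan θ = μ_s = 0.6, so θ = arctan(0.6) = 30.9638°.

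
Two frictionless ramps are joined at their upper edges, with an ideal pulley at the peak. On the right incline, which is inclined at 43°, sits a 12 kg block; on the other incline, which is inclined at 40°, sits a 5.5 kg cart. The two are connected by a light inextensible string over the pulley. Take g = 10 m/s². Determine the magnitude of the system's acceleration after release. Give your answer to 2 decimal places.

Resolve each weight along its own incline: the 12 kg mass has component 12 × 10 × sin 43° = 81.840 N down its slope, and the 5.5 kg mass has 5.5 × 10 × sin 40° = 35.353 N down its slope.
The 12 kg side's 81.840 N exceeds the other side's 35.353 N, so that mass slides down and the 5.5 kg mass slides up. Taking that direction as positive, Newton's second law for the whole system gives 81.840 − 35.353 = (12 + 5.5) a, so a = 46.487 / 17.5 = 2.6564 m/s².

2.66 m/s²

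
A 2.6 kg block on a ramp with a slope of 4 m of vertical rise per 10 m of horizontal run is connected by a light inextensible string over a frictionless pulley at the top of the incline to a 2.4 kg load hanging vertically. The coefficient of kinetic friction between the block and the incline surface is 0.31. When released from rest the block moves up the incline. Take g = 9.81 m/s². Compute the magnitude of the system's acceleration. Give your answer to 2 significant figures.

1.3 m/s²

For the block on the incline: the weight component along the slope is m₁g sin 21.80° = 2.6 × 9.81 × 0.3714 = 9.473 N and the normal force is N = m₁g cos 21.80° = 23.682 N.
Kinetic friction opposes the block's motion up the incline: f = μN = 0.31 × 23.682 = 7.341 N acting down the slope.
Newton's second law for the block (up-slope positive): T − 9.473 − 7.341 = 2.6 a. For the hanging load (downward positive): 2.4 × 9.81 − T = 2.4 a.
Adding the two equations eliminates T: 6.730 = 5 a, so a = 1.3460 m/s².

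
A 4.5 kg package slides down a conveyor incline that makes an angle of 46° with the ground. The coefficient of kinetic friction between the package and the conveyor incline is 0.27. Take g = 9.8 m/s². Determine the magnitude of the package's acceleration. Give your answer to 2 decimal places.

Resolving the weight along the incline: the component pulling the package down the slope is mg sin 46° = 4.5 × 9.8 × 0.7193 = 31.721 N, and the normal force is N = mg cos 46° = 4.5 × 9.8 × 0.6947 = 30.636 N.
Kinetic friction acts up the slope with magnitude f = μN = 0.27 × 30.636 = 8.272 N.
Net force along the incline is 31.721 − 8.272 = 23.449 N, so a = 23.449 / 4.5 = 5.2109 m/s².

5.21 m/s²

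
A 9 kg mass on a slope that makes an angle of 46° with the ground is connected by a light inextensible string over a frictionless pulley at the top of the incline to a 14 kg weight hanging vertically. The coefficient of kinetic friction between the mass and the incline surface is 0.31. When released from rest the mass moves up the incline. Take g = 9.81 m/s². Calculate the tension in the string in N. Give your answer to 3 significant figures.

104 N

For the mass on the incline: the weight component along the slope is m₁g sin 46° = 9 × 9.81 × 0.7193 = 63.507 N and the normal force is N = m₁g cos 46° = 61.331 N.
Kinetic friction opposes the mass's motion up the incline: f = μN = 0.31 × 61.331 = 19.013 N acting down the slope.
Newton's second law for the mass (up-slope positive): T − 63.507 − 19.013 = 9 a. For the hanging weight (downward positive): 14 × 9.81 − T = 14 a.
Adding the two equations eliminates T: 54.820 = 23 a, so a = 2.3835 m/s².
Then from the hanging weight's equation, T = 14 × (9.81 − 2.3835) = 103.971 N.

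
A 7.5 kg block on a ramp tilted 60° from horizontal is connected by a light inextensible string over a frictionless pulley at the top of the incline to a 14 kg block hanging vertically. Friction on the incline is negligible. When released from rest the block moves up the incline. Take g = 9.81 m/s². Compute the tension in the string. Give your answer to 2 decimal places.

89.40 N

For the block on the incline: the weight component along the slope is m₁g sin 60° = 7.5 × 9.81 × 0.8660 = 63.716 N and the normal force is N = m₁g cos 60° = 36.788 N.
Newton's second law for the block (up-slope positive): T − 63.716 = 7.5 a. For the hanging block (downward positive): 14 × 9.81 − T = 14 a.
Adding the two equations eliminates T: 73.624 = 21.5 a, so a = 3.4244 m/s².
Then from the hanging block's equation, T = 14 × (9.81 − 3.4244) = 89.398 N.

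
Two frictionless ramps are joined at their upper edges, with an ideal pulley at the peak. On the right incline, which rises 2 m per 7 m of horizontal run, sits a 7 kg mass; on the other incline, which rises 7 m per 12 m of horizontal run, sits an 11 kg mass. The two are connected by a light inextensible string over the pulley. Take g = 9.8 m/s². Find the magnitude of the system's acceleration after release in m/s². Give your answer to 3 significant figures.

1.97 m/s²

Resolve each weight along its own incline: the 7 kg mass has component 7 × 9.8 × sin 15.95° = 18.846 N down its slope, and the 11 kg mass has 11 × 9.8 × sin 30.26° = 54.317 N down its slope.
The 11 kg side's 54.317 N exceeds the other side's 18.846 N, so that mass slides down and the 7 kg mass slides up. Taking that direction as positive, Newton's second law for the whole system gives 54.317 − 18.846 = (7 + 11) a, so a = 35.471 / 18 = 1.9706 m/s².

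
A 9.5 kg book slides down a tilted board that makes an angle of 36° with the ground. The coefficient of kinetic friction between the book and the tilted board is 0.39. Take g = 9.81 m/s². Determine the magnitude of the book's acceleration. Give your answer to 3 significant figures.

Resolving the weight along the incline: the component pulling the book down the slope is mg sin 36° = 9.5 × 9.81 × 0.5878 = 54.780 N, and the normal force is N = mg cos 36° = 9.5 × 9.81 × 0.8090 = 75.395 N.
Kinetic friction acts up the slope with magnitude f = μN = 0.39 × 75.395 = 29.404 N.
Net force along the incline is 54.780 − 29.404 = 25.376 N, so a = 25.376 / 9.5 = 2.6712 m/s².

2.67 m/s²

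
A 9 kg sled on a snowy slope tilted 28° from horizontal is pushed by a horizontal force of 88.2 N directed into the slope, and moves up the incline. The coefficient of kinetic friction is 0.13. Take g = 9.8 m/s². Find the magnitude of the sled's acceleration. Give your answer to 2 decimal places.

2.33 m/s²

The horizontal push has components F cos 28° = 88.2 × 0.8829 = 77.872 N up the incline and F sin 28° = 88.2 × 0.4695 = 41.410 N pressing into the surface.
The normal force is therefore N = mg cos 28° + F sin 28° = 77.872 + 41.410 = 119.282 N, and kinetic friction down the slope is μN = 0.13 × 119.282 = 15.507 N.
Along the incline: F cos 28° − mg sin 28° − μN = ma, so 77.872 − 41.410 − 15.507 = 9 a, giving a = 2.3283 m/s².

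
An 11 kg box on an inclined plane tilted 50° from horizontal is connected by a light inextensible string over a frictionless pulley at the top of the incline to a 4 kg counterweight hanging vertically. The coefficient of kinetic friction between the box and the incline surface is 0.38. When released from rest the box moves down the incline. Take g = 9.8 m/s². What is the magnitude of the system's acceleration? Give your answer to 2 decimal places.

1.14 m/s²

For the box on the incline: the weight component along the slope is m₁g sin 50° = 11 × 9.8 × 0.7660 = 82.575 N and the normal force is N = m₁g cos 50° = 69.293 N.
Kinetic friction opposes the box's motion down the incline: f = μN = 0.38 × 69.293 = 26.331 N acting up the slope.
Newton's second law for the box (down-slope positive): 82.575 − 26.331 − T = 11 a. For the hanging counterweight (upward positive): T − 4 × 9.8 = 4 a.
Adding the two equations eliminates T: 17.044 = 15 a, so a = 1.1363 m/s².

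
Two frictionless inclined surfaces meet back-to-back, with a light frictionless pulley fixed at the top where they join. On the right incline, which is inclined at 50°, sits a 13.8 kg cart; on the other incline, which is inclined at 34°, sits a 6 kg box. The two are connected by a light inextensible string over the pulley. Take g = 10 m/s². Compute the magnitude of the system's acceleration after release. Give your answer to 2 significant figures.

Resolve each weight along its own incline: the 13.8 kg mass has component 13.8 × 10 × sin 50° = 105.714 N down its slope, and the 6 kg mass has 6 × 10 × sin 34° = 33.552 N down its slope.
The 13.8 kg side's 105.714 N exceeds the other side's 33.552 N, so that mass slides down and the 6 kg mass slides up. Taking that direction as positive, Newton's second law for the whole system gives 105.714 − 33.552 = (13.8 + 6) a, so a = 72.162 / 19.8 = 3.6445 m/s².

3.6 m/s²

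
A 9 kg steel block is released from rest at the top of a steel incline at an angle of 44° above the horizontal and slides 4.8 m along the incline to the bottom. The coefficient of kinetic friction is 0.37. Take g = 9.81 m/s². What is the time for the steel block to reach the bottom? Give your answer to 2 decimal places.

The weight component along the incline is mg sin 44° = 61.331 N and the normal force is N = mg cos 44° = 63.511 N.
Friction up the slope is f = μN = 0.37 × 63.511 = 23.499 N, so the net downslope force is 61.331 − 23.499 = 37.832 N and a = 37.832 / 9 = 4.2036 m/s².
Starting from rest, L = ½at², so t = √(2L/a) = √(2 × 4.8 / 4.2036) = 1.5112 s.

1.51 s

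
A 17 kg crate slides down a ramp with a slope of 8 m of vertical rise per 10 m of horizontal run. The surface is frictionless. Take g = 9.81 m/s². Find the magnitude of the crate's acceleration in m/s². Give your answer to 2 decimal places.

6.13 m/s²

Resolving the weight along the incline: the component pulling the crate down the slope is mg sin 38.66° = 17 × 9.81 × 0.6247 = 104.181 N, and the normal force is N = mg cos 38.66° = 17 × 9.81 × 0.7809 = 130.231 N.
With no friction the net force along the incline is 104.181 N, so a = g sin 38.66° = 104.181 / 17 = 6.1283 m/s².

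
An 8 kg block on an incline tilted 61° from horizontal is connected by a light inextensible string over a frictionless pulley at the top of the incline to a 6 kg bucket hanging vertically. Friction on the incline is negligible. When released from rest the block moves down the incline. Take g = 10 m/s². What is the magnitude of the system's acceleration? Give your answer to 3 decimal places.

For the block on the incline: the weight component along the slope is m₁g sin 61° = 8 × 10 × 0.8746 = 69.968 N and the normal force is N = m₁g cos 61° = 38.785 N.
Newton's second law for the block (down-slope positive): 69.968 − T = 8 a. For the hanging bucket (upward positive): T − 6 × 10 = 6 a.
Adding the two equations eliminates T: 9.968 = 14 a, so a = 0.7120 m/s².

0.712 m/s²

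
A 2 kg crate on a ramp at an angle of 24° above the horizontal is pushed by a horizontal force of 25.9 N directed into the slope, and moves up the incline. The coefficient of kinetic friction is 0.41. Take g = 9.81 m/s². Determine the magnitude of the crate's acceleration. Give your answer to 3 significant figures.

The horizontal push has components F cos 24° = 25.9 × 0.9135 = 23.660 N up the incline and F sin 24° = 25.9 × 0.4067 = 10.534 N pressing into the surface.
The normal force is therefore N = mg cos 24° + F sin 24° = 17.923 + 10.534 = 28.457 N, and kinetic friction down the slope is μN = 0.41 × 28.457 = 11.667 N.
Along the incline: F cos 24° − mg sin 24° − μN = ma, so 23.660 − 7.979 − 11.667 = 2 a, giving a = 2.0070 m/s².

2.01 m/s²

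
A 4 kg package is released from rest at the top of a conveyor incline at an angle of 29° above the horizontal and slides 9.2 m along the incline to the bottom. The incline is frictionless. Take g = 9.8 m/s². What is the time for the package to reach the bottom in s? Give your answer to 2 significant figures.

2.0 s

The weight component along the incline is mg sin 29° = 19.005 N and the normal force is N = mg cos 29° = 34.285 N.
With no friction, a = g sin 29° = 4.7511 m/s².
Starting from rest, L = ½at², so t = √(2L/a) = √(2 × 9.2 / 4.7511) = 1.9679 s.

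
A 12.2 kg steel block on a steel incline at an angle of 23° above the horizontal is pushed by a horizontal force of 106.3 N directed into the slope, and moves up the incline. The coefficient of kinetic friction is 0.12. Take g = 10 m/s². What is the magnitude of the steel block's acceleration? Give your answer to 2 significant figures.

The horizontal push has components F cos 23° = 106.3 × 0.9205 = 97.849 N up the incline and F sin 23° = 106.3 × 0.3907 = 41.531 N pressing into the surface.
The normal force is therefore N = mg cos 23° + F sin 23° = 112.301 + 41.531 = 153.832 N, and kinetic friction down the slope is μN = 0.12 × 153.832 = 18.460 N.
Along the incline: F cos 23° − mg sin 23° − μN = ma, so 97.849 − 47.665 − 18.460 = 12.2 a, giving a = 2.6003 m/s².

2.6 m/s²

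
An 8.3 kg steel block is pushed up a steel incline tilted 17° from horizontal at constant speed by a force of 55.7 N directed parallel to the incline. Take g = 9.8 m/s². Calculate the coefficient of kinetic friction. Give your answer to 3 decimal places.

0.410

At constant speed ΣF = 0 along the incline. The applied 55.7 N acts up the slope; the weight component mg sin 17° = 23.782 N and kinetic friction μN both act down the slope.
So 55.7 = 23.782 + μ × 77.786, giving μ = (55.7 − 23.782) / 77.786 = 0.4103.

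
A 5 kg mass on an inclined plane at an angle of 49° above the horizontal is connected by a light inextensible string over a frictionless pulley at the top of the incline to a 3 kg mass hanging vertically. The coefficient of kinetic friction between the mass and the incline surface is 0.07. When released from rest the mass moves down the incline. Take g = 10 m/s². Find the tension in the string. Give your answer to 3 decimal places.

For the mass on the incline: the weight component along the slope is m₁g sin 49° = 5 × 10 × 0.7547 = 37.735 N and the normal force is N = m₁g cos 49° = 32.803 N.
Kinetic friction opposes the mass's motion down the incline: f = μN = 0.07 × 32.803 = 2.296 N acting up the slope.
Newton's second law for the mass (down-slope positive): 37.735 − 2.296 − T = 5 a. For the hanging mass (upward positive): T − 3 × 10 = 3 a.
Adding the two equations eliminates T: 5.439 = 8 a, so a = 0.6799 m/s².
Then from the hanging mass's equation, T = 3 × (10 + 0.6799) = 32.040 N.

32.040 N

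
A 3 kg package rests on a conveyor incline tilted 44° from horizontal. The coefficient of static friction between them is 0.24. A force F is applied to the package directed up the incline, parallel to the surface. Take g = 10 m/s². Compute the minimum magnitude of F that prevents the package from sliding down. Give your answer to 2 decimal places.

The normal force is N = mg cos 44° = 21.580 N. With F at its minimum the package is on the verge of sliding down, so static friction is at its maximum μ_s N = 0.24 × 21.580 = 5.179 N and acts up the slope.
Equilibrium along the incline: F + μ_s N = mg sin 44°, so F = 20.840 − 5.179 = 15.661 N.

15.66 N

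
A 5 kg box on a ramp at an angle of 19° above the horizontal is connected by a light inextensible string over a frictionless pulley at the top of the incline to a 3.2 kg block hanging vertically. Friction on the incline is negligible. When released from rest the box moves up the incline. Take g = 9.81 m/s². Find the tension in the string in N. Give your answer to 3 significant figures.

For the box on the incline: the weight component along the slope is m₁g sin 19° = 5 × 9.81 × 0.3256 = 15.971 N and the normal force is N = m₁g cos 19° = 46.378 N.
Newton's second law for the box (up-slope positive): T − 15.971 = 5 a. For the hanging block (downward positive): 3.2 × 9.81 − T = 3.2 a.
Adding the two equations eliminates T: 15.421 = 8.2 a, so a = 1.8806 m/s².
Then from the hanging block's equation, T = 3.2 × (9.81 − 1.8806) = 25.374 N.

25.4 N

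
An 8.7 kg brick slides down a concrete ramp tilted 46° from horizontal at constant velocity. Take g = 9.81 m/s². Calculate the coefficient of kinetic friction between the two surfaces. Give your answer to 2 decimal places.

1.04

At constant velocity the net force along the incline is zero: mg sin 46° = μ mg cos 46°.
So μ = tan 46° = 0.7193 / 0.6947 = 1.0354.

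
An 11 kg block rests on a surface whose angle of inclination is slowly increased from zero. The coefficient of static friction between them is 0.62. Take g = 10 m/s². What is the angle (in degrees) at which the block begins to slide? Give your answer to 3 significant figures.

31.8°

At the threshold of sliding, static friction is at its maximum μ_s N and exactly balances the weight component along the incline: mg sin θ = μ_s mg cos θ.
Hence tan θ = μ_s = 0.62, so θ = arctan(0.62) = 31.7989°.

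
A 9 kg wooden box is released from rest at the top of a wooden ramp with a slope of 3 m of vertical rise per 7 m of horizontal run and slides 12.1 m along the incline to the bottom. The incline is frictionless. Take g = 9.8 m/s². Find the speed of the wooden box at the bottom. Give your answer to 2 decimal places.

The weight component along the incline is mg sin 23.20° = 34.744 N and the normal force is N = mg cos 23.20° = 81.069 N.
With no friction, a = g sin 23.20° = 3.8604 m/s².
Starting from rest over a distance of 12.1 m, v² = 2aL = 2 × 3.8604 × 12.1 = 93.4217, so v = 9.6655 m/s.

9.67 m/s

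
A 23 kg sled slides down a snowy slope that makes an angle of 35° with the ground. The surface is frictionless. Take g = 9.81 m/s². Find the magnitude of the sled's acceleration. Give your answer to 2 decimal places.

Resolving the weight along the incline: the component pulling the sled down the slope is mg sin 35° = 23 × 9.81 × 0.5736 = 129.421 N, and the normal force is N = mg cos 35° = 23 × 9.81 × 0.8192 = 184.836 N.
With no friction the net force along the incline is 129.421 N, so a = g sin 35° = 129.421 / 23 = 5.6270 m/s².

5.63 m/s²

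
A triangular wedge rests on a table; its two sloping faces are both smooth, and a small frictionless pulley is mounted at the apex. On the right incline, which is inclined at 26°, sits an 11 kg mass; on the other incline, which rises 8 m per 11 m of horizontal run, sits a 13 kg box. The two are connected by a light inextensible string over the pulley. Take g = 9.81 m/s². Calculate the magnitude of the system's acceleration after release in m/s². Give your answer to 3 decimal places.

1.154 m/s²

Resolve each weight along its own incline: the 11 kg mass has component 11 × 9.81 × sin 26° = 47.305 N down its slope, and the 13 kg mass has 13 × 9.81 × sin 36.03° = 75.010 N down its slope.
The 13 kg side's 75.010 N exceeds the other side's 47.305 N, so that mass slides down and the 11 kg mass slides up. Taking that direction as positive, Newton's second law for the whole system gives 75.010 − 47.305 = (11 + 13) a, so a = 27.705 / 24 = 1.1544 m/s².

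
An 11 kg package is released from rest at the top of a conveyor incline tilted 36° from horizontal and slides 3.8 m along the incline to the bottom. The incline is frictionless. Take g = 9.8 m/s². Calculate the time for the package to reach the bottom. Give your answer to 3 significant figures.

1.15 s

The weight component along the incline is mg sin 36° = 63.363 N and the normal force is N = mg cos 36° = 87.212 N.
With no friction, a = g sin 36° = 5.7603 m/s².
Starting from rest, L = ½at², so t = √(2L/a) = √(2 × 3.8 / 5.7603) = 1.1486 s.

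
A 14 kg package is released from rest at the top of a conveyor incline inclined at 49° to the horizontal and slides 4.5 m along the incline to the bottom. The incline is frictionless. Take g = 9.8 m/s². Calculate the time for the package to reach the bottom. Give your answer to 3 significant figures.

1.10 s

The weight component along the incline is mg sin 49° = 103.546 N and the normal force is N = mg cos 49° = 90.011 N.
With no friction, a = g sin 49° = 7.3962 m/s².
Starting from rest, L = ½at², so t = √(2L/a) = √(2 × 4.5 / 7.3962) = 1.1031 s.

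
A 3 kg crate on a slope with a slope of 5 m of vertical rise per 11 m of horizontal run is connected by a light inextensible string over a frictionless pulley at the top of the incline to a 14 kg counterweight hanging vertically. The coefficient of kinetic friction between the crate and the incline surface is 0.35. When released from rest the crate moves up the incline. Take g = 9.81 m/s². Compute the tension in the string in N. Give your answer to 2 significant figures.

42 N

For the crate on the incline: the weight component along the slope is m₁g sin 24.44° = 3 × 9.81 × 0.4138 = 12.178 N and the normal force is N = m₁g cos 24.44° = 26.792 N.
Kinetic friction opposes the crate's motion up the incline: f = μN = 0.35 × 26.792 = 9.377 N acting down the slope.
Newton's second law for the crate (up-slope positive): T − 12.178 − 9.377 = 3 a. For the hanging counterweight (downward positive): 14 × 9.81 − T = 14 a.
Adding the two equations eliminates T: 115.785 = 17 a, so a = 6.8109 m/s².
Then from the hanging counterweight's equation, T = 14 × (9.81 − 6.8109) = 41.987 N.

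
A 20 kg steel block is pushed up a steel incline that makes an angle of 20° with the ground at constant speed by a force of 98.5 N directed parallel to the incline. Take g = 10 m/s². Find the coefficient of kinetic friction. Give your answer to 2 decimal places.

At constant speed ΣF = 0 along the incline. The applied 98.5 N acts up the slope; the weight component mg sin 20° = 68.404 N and kinetic friction μN both act down the slope.
So 98.5 = 68.404 + μ × 187.939, giving μ = (98.5 − 68.404) / 187.939 = 0.1601.

0.16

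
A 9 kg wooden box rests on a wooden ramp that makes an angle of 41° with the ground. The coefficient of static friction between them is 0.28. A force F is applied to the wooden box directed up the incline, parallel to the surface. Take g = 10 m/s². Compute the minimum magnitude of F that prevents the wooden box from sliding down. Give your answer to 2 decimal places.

The normal force is N = mg cos 41° = 67.924 N. With F at its minimum the wooden box is on the verge of sliding down, so static friction is at its maximum μ_s N = 0.28 × 67.924 = 19.019 N and acts up the slope.
Equilibrium along the incline: F + μ_s N = mg sin 41°, so F = 59.045 − 19.019 = 40.026 N.

40.03 N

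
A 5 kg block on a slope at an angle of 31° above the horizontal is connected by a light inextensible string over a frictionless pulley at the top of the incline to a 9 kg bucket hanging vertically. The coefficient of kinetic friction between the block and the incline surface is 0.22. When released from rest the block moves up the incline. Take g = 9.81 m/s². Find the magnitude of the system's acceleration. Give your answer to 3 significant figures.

3.84 m/s²

For the block on the incline: the weight component along the slope is m₁g sin 31° = 5 × 9.81 × 0.5150 = 25.261 N and the normal force is N = m₁g cos 31° = 42.044 N.
Kinetic friction opposes the block's motion up the incline: f = μN = 0.22 × 42.044 = 9.250 N acting down the slope.
Newton's second law for the block (up-slope positive): T − 25.261 − 9.250 = 5 a. For the hanging bucket (downward positive): 9 × 9.81 − T = 9 a.
Adding the two equations eliminates T: 53.779 = 14 a, so a = 3.8414 m/s².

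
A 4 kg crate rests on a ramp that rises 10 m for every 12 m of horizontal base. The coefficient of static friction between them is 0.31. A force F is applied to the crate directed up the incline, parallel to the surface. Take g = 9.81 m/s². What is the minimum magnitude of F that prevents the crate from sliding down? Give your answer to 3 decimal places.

15.776 N

The normal force is N = mg cos 39.81° = 30.145 N. With F at its minimum the crate is on the verge of sliding down, so static friction is at its maximum μ_s N = 0.31 × 30.145 = 9.345 N and acts up the slope.
Equilibrium along the incline: F + μ_s N = mg sin 39.81°, so F = 25.121 − 9.345 = 15.776 N.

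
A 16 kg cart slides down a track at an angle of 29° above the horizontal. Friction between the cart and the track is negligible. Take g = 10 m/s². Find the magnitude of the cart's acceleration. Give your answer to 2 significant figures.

4.8 m/s²

Resolving the weight along the incline: the component pulling the cart down the slope is mg sin 29° = 16 × 10 × 0.4848 = 77.568 N, and the normal force is N = mg cos 29° = 16 × 10 × 0.8746 = 139.936 N.
With no friction the net force along the incline is 77.568 N, so a = g sin 29° = 77.568 / 16 = 4.8480 m/s².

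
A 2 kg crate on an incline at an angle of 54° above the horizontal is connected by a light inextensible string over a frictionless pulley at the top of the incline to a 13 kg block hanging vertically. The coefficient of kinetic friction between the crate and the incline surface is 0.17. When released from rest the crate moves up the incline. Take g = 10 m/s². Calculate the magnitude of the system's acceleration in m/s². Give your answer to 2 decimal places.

7.45 m/s²

For the crate on the incline: the weight component along the slope is m₁g sin 54° = 2 × 10 × 0.8090 = 16.180 N and the normal force is N = m₁g cos 54° = 11.756 N.
Kinetic friction opposes the crate's motion up the incline: f = μN = 0.17 × 11.756 = 1.999 N acting down the slope.
Newton's second law for the crate (up-slope positive): T − 16.180 − 1.999 = 2 a. For the hanging block (downward positive): 13 × 10 − T = 13 a.
Adding the two equations eliminates T: 111.821 = 15 a, so a = 7.4547 m/s².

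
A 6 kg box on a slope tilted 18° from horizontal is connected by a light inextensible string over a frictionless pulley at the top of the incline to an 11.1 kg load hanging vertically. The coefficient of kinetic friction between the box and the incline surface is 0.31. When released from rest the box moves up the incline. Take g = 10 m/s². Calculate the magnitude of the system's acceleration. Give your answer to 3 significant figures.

4.37 m/s²

For the box on the incline: the weight component along the slope is m₁g sin 18° = 6 × 10 × 0.3090 = 18.540 N and the normal force is N = m₁g cos 18° = 57.063 N.
Kinetic friction opposes the box's motion up the incline: f = μN = 0.31 × 57.063 = 17.690 N acting down the slope.
Newton's second law for the box (up-slope positive): T − 18.540 − 17.690 = 6 a. For the hanging load (downward positive): 11.1 × 10 − T = 11.1 a.
Adding the two equations eliminates T: 74.770 = 17.1 a, so a = 4.3725 m/s².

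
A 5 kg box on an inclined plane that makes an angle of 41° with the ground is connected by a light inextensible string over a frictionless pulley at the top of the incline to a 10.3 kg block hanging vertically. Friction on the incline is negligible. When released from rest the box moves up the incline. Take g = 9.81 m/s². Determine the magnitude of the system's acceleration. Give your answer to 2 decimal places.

4.50 m/s²

For the box on the incline: the weight component along the slope is m₁g sin 41° = 5 × 9.81 × 0.6561 = 32.182 N and the normal force is N = m₁g cos 41° = 37.019 N.
Newton's second law for the box (up-slope positive): T − 32.182 = 5 a. For the hanging block (downward positive): 10.3 × 9.81 − T = 10.3 a.
Adding the two equations eliminates T: 68.861 = 15.3 a, so a = 4.5007 m/s².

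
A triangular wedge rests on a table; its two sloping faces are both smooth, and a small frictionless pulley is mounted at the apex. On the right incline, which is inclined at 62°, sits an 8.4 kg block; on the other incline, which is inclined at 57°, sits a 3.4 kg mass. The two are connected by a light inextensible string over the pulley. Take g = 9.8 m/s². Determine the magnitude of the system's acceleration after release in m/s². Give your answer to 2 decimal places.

Resolve each weight along its own incline: the 8.4 kg mass has component 8.4 × 9.8 × sin 62° = 72.684 N down its slope, and the 3.4 kg mass has 3.4 × 9.8 × sin 57° = 27.945 N down its slope.
The 8.4 kg side's 72.684 N exceeds the other side's 27.945 N, so that mass slides down and the 3.4 kg mass slides up. Taking that direction as positive, Newton's second law for the whole system gives 72.684 − 27.945 = (8.4 + 3.4) a, so a = 44.739 / 11.8 = 3.7914 m/s².

3.79 m/s²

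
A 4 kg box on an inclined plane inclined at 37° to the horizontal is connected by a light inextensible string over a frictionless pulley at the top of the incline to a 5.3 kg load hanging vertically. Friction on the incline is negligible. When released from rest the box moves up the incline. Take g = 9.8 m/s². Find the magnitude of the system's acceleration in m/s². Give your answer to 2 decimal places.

3.05 m/s²

For the box on the incline: the weight component along the slope is m₁g sin 37° = 4 × 9.8 × 0.6018 = 23.591 N and the normal force is N = m₁g cos 37° = 31.307 N.
Newton's second law for the box (up-slope positive): T − 23.591 = 4 a. For the hanging load (downward positive): 5.3 × 9.8 − T = 5.3 a.
Adding the two equations eliminates T: 28.349 = 9.3 a, so a = 3.0483 m/s².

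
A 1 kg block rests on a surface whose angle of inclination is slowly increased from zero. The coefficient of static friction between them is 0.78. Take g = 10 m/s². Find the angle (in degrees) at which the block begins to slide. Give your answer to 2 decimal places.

At the threshold of sliding, static friction is at its maximum μ_s N and exactly balances the weight component along the incline: mg sin θ = μ_s mg cos θ.
Hence tan θ = μ_s = 0.78, so θ = arctan(0.78) = 37.9542°.

37.95°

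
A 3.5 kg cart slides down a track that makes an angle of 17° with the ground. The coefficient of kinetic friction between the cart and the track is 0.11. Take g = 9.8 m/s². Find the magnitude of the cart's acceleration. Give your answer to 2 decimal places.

Resolving the weight along the incline: the component pulling the cart down the slope is mg sin 17° = 3.5 × 9.8 × 0.2924 = 10.029 N, and the normal force is N = mg cos 17° = 3.5 × 9.8 × 0.9563 = 32.801 N.
Kinetic friction acts up the slope with magnitude f = μN = 0.11 × 32.801 = 3.608 N.
Net force along the incline is 10.029 − 3.608 = 6.421 N, so a = 6.421 / 3.5 = 1.8346 m/s².

1.83 m/s²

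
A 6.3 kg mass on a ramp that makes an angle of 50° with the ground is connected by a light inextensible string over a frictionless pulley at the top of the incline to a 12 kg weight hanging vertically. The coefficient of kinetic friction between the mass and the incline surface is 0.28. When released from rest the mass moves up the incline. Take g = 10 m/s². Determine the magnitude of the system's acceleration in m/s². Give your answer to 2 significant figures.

For the mass on the incline: the weight component along the slope is m₁g sin 50° = 6.3 × 10 × 0.7660 = 48.258 N and the normal force is N = m₁g cos 50° = 40.496 N.
Kinetic friction opposes the mass's motion up the incline: f = μN = 0.28 × 40.496 = 11.339 N acting down the slope.
Newton's second law for the mass (up-slope positive): T − 48.258 − 11.339 = 6.3 a. For the hanging weight (downward positive): 12 × 10 − T = 12 a.
Adding the two equations eliminates T: 60.403 = 18.3 a, so a = 3.3007 m/s².

3.3 m/s²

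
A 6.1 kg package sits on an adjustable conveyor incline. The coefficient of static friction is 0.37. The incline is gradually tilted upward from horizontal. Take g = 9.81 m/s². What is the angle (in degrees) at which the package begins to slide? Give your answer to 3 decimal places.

20.304°

At the threshold of sliding, static friction is at its maximum μ_s N and exactly balances the weight component along the incline: mg sin θ = μ_s mg cos θ.
Hence tan θ = μ_s = 0.37, so θ = arctan(0.37) = 20.3045°.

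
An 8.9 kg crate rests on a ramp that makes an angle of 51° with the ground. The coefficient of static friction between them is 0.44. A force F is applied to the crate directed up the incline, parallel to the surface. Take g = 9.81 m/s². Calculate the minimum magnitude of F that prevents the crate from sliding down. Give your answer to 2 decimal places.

The normal force is N = mg cos 51° = 54.945 N. With F at its minimum the crate is on the verge of sliding down, so static friction is at its maximum μ_s N = 0.44 × 54.945 = 24.176 N and acts up the slope.
Equilibrium along the incline: F + μ_s N = mg sin 51°, so F = 67.852 − 24.176 = 43.676 N.

43.68 N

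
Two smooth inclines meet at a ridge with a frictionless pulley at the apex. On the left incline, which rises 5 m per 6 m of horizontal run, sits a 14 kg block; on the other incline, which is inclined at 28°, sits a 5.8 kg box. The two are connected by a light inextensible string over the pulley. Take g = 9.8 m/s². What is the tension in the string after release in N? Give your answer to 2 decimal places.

44.60 N

Resolve each weight along its own incline: the 14 kg mass has component 14 × 9.8 × sin 39.81° = 87.833 N down its slope, and the 5.8 kg mass has 5.8 × 9.8 × sin 28° = 26.685 N down its slope.
The 14 kg side's 87.833 N exceeds the other side's 26.685 N, so that mass slides down and the 5.8 kg mass slides up. Taking that direction as positive, Newton's second law for the whole system gives 87.833 − 26.685 = (14 + 5.8) a, so a = 61.148 / 19.8 = 3.0883 m/s².
For the 5.8 kg mass (up-slope positive): T − 26.685 = 5.8 × 3.0883, so T = 44.597 N.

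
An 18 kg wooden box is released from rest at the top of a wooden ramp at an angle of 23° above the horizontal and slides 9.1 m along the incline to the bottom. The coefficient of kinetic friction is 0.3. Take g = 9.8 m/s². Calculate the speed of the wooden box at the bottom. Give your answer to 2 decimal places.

The weight component along the incline is mg sin 23° = 68.925 N and the normal force is N = mg cos 23° = 162.377 N.
Friction up the slope is f = μN = 0.3 × 162.377 = 48.713 N, so the net downslope force is 68.925 − 48.713 = 20.212 N and a = 20.212 / 18 = 1.1229 m/s².
Starting from rest over a distance of 9.1 m, v² = 2aL = 2 × 1.1229 × 9.1 = 20.4368, so v = 4.5207 m/s.

4.52 m/s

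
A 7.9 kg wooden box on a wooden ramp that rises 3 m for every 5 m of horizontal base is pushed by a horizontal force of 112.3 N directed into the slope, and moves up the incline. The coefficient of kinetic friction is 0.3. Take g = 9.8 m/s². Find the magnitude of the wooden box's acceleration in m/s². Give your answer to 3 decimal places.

The horizontal push has components F cos 30.96° = 112.3 × 0.8575 = 96.297 N up the incline and F sin 30.96° = 112.3 × 0.5145 = 57.778 N pressing into the surface.
The normal force is therefore N = mg cos 30.96° + F sin 30.96° = 66.388 + 57.778 = 124.166 N, and kinetic friction down the slope is μN = 0.3 × 124.166 = 37.250 N.
Along the incline: F cos 30.96° − mg sin 30.96° − μN = ma, so 96.297 − 39.833 − 37.250 = 7.9 a, giving a = 2.4322 m/s².

2.432 m/s²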